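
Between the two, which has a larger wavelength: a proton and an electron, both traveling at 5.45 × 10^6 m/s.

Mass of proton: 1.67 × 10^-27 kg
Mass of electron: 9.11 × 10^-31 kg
The electron has the longer wavelength.

Using λ = h/(mv), since both particles have the same velocity, the wavelength depends only on mass.

For proton: λ₁ = h/(m₁v) = 7.28 × 10^-14 m
For electron: λ₂ = h/(m₂v) = 1.33 × 10^-10 m

Since λ ∝ 1/m at constant velocity, the lighter particle has the longer wavelength.

The electron has the longer de Broglie wavelength.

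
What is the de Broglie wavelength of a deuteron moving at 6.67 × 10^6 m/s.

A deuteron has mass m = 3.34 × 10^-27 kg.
2.97 × 10^-14 m

Using the de Broglie relation λ = h/(mv):

λ = h/(mv)
λ = (6.626 × 10^-34 J·s) / (3.34 × 10^-27 kg × 6.67 × 10^6 m/s)
λ = 2.97 × 10^-14 m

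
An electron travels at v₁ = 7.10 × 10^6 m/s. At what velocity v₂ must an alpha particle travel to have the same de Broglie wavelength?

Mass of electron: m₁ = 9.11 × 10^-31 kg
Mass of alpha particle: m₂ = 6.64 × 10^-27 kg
v₂ = 9.74 × 10^2 m/s

For equal de Broglie wavelengths: λ₁ = λ₂

h/(m₁v₁) = h/(m₂v₂)
m₁v₁ = m₂v₂
v₂ = v₁ · (m₁/m₂)

v₂ = 7.10 × 10^6 m/s × (9.11 × 10^-31 kg / 6.64 × 10^-27 kg)
v₂ = 9.74 × 10^2 m/s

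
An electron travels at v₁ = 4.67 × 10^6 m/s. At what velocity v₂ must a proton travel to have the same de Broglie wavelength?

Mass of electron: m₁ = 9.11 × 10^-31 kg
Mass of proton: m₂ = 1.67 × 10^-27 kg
v₂ = 2.55 × 10^3 m/s

For equal de Broglie wavelengths: λ₁ = λ₂

h/(m₁v₁) = h/(m₂v₂)
m₁v₁ = m₂v₂
v₂ = v₁ · (m₁/m₂)

v₂ = 4.67 × 10^6 m/s × (9.11 × 10^-31 kg / 1.67 × 10^-27 kg)
v₂ = 2.55 × 10^3 m/s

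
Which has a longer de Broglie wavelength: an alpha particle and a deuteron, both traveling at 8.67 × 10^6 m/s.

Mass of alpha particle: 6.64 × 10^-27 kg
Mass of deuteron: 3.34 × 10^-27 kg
The deuteron has the longer wavelength.

Using λ = h/(mv), since both particles have the same velocity, the wavelength depends only on mass.

For alpha particle: λ₁ = h/(m₁v) = 1.15 × 10^-14 m
For deuteron: λ₂ = h/(m₂v) = 2.29 × 10^-14 m

Since λ ∝ 1/m at constant velocity, the lighter particle has the longer wavelength.

The deuteron has the longer de Broglie wavelength.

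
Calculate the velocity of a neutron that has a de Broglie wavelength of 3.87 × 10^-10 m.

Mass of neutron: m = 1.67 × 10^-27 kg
1.03 × 10^3 m/s

From the de Broglie relation λ = h/(mv), we solve for v:

v = h/(mλ)
v = (6.626 × 10^-34 J·s) / (1.67 × 10^-27 kg × 3.87 × 10^-10 m)
v = 1.03 × 10^3 m/s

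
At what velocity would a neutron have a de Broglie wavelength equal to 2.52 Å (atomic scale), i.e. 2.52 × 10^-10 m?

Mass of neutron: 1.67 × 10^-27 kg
1.57 × 10^3 m/s

From λ = h/(mv), solve for v:

v = h/(mλ)
v = (6.626 × 10^-34 J·s) / (1.67 × 10^-27 kg × 2.52 × 10^-10 m)
v = 1.57 × 10^3 m/s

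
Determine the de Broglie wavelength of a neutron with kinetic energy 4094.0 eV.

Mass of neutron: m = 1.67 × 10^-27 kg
4.48 × 10^-13 m

Using λ = h/√(2mKE):

First convert KE to Joules: KE = 4094.0 eV = 6.559 × 10^-16 J

λ = h/√(2mKE)
λ = (6.626 × 10^-34 J·s) / √(2 × 1.67 × 10^-27 kg × 6.559 × 10^-16 J)
λ = 4.48 × 10^-13 m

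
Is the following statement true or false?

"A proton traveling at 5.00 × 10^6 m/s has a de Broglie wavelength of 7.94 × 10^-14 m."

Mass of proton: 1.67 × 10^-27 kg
True

The claim is correct.

Using λ = h/(mv):
λ = (6.626 × 10^-34 J·s) / (1.67 × 10^-27 kg × 5.00 × 10^6 m/s)
λ = 7.94 × 10^-14 m

This matches the claimed value.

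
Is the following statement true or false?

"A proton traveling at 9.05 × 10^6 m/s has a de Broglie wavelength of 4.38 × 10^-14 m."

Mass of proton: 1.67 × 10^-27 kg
True

The claim is correct.

Using λ = h/(mv):
λ = (6.626 × 10^-34 J·s) / (1.67 × 10^-27 kg × 9.05 × 10^6 m/s)
λ = 4.38 × 10^-14 m

This matches the claimed value.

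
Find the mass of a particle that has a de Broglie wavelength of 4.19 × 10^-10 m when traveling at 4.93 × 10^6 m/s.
3.21 × 10^-31 kg

From the de Broglie relation λ = h/(mv), we solve for m:

m = h/(λv)
m = (6.626 × 10^-34 J·s) / (4.19 × 10^-10 m × 4.93 × 10^6 m/s)
m = 3.21 × 10^-31 kg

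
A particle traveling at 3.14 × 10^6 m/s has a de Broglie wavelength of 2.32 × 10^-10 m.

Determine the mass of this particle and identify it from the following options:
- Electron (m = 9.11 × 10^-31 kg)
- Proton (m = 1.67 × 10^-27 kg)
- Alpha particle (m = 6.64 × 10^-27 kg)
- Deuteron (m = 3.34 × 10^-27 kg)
The particle is an electron.

From λ = h/(mv), solve for mass:

m = h/(λv)
m = (6.626 × 10^-34 J·s) / (2.32 × 10^-10 m × 3.14 × 10^6 m/s)
m = 9.10 × 10^-31 kg

Comparing with the listed masses, this is closest to an electron.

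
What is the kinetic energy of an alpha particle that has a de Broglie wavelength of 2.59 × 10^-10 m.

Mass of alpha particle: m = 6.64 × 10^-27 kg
4.93 × 10^-22 J (or 3.08 × 10^-3 eV)

From λ = h/√(2mKE), we solve for KE:

λ² = h²/(2mKE)
KE = h²/(2mλ²)
KE = (6.626 × 10^-34 J·s)² / (2 × 6.64 × 10^-27 kg × (2.59 × 10^-10 m)²)
KE = 4.93 × 10^-22 J
KE = 3.08 × 10^-3 eV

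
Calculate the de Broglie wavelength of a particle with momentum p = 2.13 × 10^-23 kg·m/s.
3.11 × 10^-11 m

Using the de Broglie relation λ = h/p:

λ = h/p
λ = (6.626 × 10^-34 J·s) / (2.13 × 10^-23 kg·m/s)
λ = 3.11 × 10^-11 m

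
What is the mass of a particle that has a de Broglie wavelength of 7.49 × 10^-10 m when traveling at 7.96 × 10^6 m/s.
1.11 × 10^-31 kg

From the de Broglie relation λ = h/(mv), we solve for m:

m = h/(λv)
m = (6.626 × 10^-34 J·s) / (7.49 × 10^-10 m × 7.96 × 10^6 m/s)
m = 1.11 × 10^-31 kg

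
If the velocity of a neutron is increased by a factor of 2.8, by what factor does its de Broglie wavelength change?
The wavelength decreases by a factor of 2.8.

From λ = h/(mv), the wavelength is inversely proportional to velocity:

λ ∝ 1/v

If v → 2.8v, then λ → λ/2.8

When velocity is increased by a factor of 2.8, the wavelength decreases by a factor of 2.8.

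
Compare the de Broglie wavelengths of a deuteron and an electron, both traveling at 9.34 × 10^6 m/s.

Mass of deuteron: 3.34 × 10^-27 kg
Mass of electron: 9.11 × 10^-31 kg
The electron has the longer wavelength.

Using λ = h/(mv), since both particles have the same velocity, the wavelength depends only on mass.

For deuteron: λ₁ = h/(m₁v) = 2.12 × 10^-14 m
For electron: λ₂ = h/(m₂v) = 7.79 × 10^-11 m

Since λ ∝ 1/m at constant velocity, the lighter particle has the longer wavelength.

The electron has the longer de Broglie wavelength.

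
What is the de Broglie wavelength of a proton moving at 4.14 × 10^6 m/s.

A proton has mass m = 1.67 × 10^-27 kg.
9.58 × 10^-14 m

Using the de Broglie relation λ = h/(mv):

λ = h/(mv)
λ = (6.626 × 10^-34 J·s) / (1.67 × 10^-27 kg × 4.14 × 10^6 m/s)
λ = 9.58 × 10^-14 m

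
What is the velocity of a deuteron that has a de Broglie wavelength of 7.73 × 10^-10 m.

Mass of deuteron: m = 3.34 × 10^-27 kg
2.57 × 10^2 m/s

From the de Broglie relation λ = h/(mv), we solve for v:

v = h/(mλ)
v = (6.626 × 10^-34 J·s) / (3.34 × 10^-27 kg × 7.73 × 10^-10 m)
v = 2.57 × 10^2 m/s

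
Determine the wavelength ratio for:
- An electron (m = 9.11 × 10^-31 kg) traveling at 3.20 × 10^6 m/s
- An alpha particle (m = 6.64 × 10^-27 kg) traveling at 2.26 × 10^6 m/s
λ₁/λ₂ = 5.15 × 10^3

Using λ = h/(mv):

λ₁ = h/(m₁v₁) = 2.27 × 10^-10 m
λ₂ = h/(m₂v₂) = 4.42 × 10^-14 m

Ratio λ₁/λ₂ = (m₂v₂)/(m₁v₁)
         = (6.64 × 10^-27 kg × 2.26 × 10^6 m/s) / (9.11 × 10^-31 kg × 3.20 × 10^6 m/s)
         = 5.15 × 10^3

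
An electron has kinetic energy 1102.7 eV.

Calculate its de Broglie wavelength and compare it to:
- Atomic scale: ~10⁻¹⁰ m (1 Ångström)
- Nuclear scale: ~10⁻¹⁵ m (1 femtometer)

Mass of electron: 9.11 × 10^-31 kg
λ = 3.69 × 10^-11 m, which is between nuclear and atomic scales.

Using λ = h/√(2mKE):

KE = 1102.7 eV = 1.767 × 10^-16 J

λ = h/√(2mKE)
λ = (6.626 × 10^-34 J·s) / √(2 × 9.11 × 10^-31 kg × 1.767 × 10^-16 J)
λ = 3.69 × 10^-11 m

Comparison:
- Atomic scale (10⁻¹⁰ m): λ is 0.37× this size
- Nuclear scale (10⁻¹⁵ m): λ is 3.7e+04× this size

The wavelength is between nuclear and atomic scales.

This wavelength is appropriate for probing atomic structure but too large for nuclear physics experiments.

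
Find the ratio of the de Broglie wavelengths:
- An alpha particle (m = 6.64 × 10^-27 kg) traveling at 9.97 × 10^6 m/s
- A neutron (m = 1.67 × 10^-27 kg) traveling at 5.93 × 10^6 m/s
λ₁/λ₂ = 0.150

Using λ = h/(mv):

λ₁ = h/(m₁v₁) = 1.00 × 10^-14 m
λ₂ = h/(m₂v₂) = 6.69 × 10^-14 m

Ratio λ₁/λ₂ = (m₂v₂)/(m₁v₁)
         = (1.67 × 10^-27 kg × 5.93 × 10^6 m/s) / (6.64 × 10^-27 kg × 9.97 × 10^6 m/s)
         = 0.150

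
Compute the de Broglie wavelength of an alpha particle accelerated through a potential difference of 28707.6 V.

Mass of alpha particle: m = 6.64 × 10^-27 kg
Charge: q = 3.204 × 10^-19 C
6.00 × 10^-14 m

When a particle is accelerated through voltage V, it gains kinetic energy KE = qV.

The de Broglie wavelength is then λ = h/√(2mqV):

λ = h/√(2mqV)
λ = (6.626 × 10^-34 J·s) / √(2 × 6.64 × 10^-27 kg × 3.204 × 10^-19 C × 28707.6 V)
λ = 6.00 × 10^-14 m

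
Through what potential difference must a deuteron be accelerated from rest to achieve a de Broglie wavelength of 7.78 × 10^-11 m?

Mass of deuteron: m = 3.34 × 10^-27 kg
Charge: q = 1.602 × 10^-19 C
6.78 × 10^-2 V

From λ = h/√(2mqV), we solve for V:

λ² = h²/(2mqV)
V = h²/(2mqλ²)
V = (6.626 × 10^-34 J·s)² / (2 × 3.34 × 10^-27 kg × 1.602 × 10^-19 C × (7.78 × 10^-11 m)²)
V = 6.78 × 10^-2 V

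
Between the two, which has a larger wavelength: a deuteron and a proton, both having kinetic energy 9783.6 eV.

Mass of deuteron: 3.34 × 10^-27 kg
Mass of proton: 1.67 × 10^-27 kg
The proton has the longer wavelength.

Using λ = h/√(2mKE):

For deuteron: λ₁ = h/√(2m₁KE) = 2.05 × 10^-13 m
For proton: λ₂ = h/√(2m₂KE) = 2.90 × 10^-13 m

Since λ ∝ 1/√m at constant kinetic energy, the lighter particle has the longer wavelength.

The proton has the longer de Broglie wavelength.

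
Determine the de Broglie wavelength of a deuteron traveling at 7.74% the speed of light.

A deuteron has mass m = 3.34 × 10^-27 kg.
8.55 × 10^-15 m

Using the de Broglie relation λ = h/(mv):

v = 7.74% × c = 2.320 × 10^7 m/s

λ = h/(mv)
λ = (6.626 × 10^-34 J·s) / (3.34 × 10^-27 kg × 2.320 × 10^7 m/s)
λ = 8.55 × 10^-15 m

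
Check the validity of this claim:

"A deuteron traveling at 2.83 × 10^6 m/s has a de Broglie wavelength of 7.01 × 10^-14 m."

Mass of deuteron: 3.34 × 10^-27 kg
True

The claim is correct.

Using λ = h/(mv):
λ = (6.626 × 10^-34 J·s) / (3.34 × 10^-27 kg × 2.83 × 10^6 m/s)
λ = 7.01 × 10^-14 m

This matches the claimed value.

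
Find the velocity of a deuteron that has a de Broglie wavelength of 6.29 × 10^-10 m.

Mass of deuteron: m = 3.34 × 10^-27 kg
3.15 × 10^2 m/s

From the de Broglie relation λ = h/(mv), we solve for v:

v = h/(mλ)
v = (6.626 × 10^-34 J·s) / (3.34 × 10^-27 kg × 6.29 × 10^-10 m)
v = 3.15 × 10^2 m/s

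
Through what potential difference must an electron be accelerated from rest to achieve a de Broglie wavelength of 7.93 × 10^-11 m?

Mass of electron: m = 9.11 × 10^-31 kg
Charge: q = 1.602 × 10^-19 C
239 V

From λ = h/√(2mqV), we solve for V:

λ² = h²/(2mqV)
V = h²/(2mqλ²)
V = (6.626 × 10^-34 J·s)² / (2 × 9.11 × 10^-31 kg × 1.602 × 10^-19 C × (7.93 × 10^-11 m)²)
V = 239 V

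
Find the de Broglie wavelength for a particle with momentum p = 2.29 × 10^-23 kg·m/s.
2.89 × 10^-11 m

Using the de Broglie relation λ = h/p:

λ = h/p
λ = (6.626 × 10^-34 J·s) / (2.29 × 10^-23 kg·m/s)
λ = 2.89 × 10^-11 m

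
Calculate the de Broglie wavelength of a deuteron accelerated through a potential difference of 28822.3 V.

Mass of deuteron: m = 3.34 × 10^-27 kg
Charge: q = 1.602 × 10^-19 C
1.19 × 10^-13 m

When a particle is accelerated through voltage V, it gains kinetic energy KE = qV.

The de Broglie wavelength is then λ = h/√(2mqV):

λ = h/√(2mqV)
λ = (6.626 × 10^-34 J·s) / √(2 × 3.34 × 10^-27 kg × 1.602 × 10^-19 C × 28822.3 V)
λ = 1.19 × 10^-13 m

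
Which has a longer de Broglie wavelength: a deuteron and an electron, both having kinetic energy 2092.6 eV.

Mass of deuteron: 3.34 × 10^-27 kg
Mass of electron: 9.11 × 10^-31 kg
The electron has the longer wavelength.

Using λ = h/√(2mKE):

For deuteron: λ₁ = h/√(2m₁KE) = 4.43 × 10^-13 m
For electron: λ₂ = h/√(2m₂KE) = 2.68 × 10^-11 m

Since λ ∝ 1/√m at constant kinetic energy, the lighter particle has the longer wavelength.

The electron has the longer de Broglie wavelength.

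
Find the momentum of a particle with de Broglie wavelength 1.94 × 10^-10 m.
3.42 × 10^-24 kg·m/s

From the de Broglie relation λ = h/p, we solve for p:

p = h/λ
p = (6.626 × 10^-34 J·s) / (1.94 × 10^-10 m)
p = 3.42 × 10^-24 kg·m/s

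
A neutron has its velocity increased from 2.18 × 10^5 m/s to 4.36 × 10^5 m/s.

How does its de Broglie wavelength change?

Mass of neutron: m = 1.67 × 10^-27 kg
The wavelength decreases by a factor of 2.

Using λ = h/(mv):

Initial wavelength: λ₁ = h/(mv₁) = 1.82 × 10^-12 m
Final wavelength: λ₂ = h/(mv₂) = 9.10 × 10^-13 m

Since λ ∝ 1/v, when velocity increases by a factor of 2, the wavelength decreases by a factor of 2.

λ₂/λ₁ = v₁/v₂ = 1/2

The wavelength decreases by a factor of 2.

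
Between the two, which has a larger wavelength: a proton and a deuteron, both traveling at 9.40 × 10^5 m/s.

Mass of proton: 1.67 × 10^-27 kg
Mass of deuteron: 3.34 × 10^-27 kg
The proton has the longer wavelength.

Using λ = h/(mv), since both particles have the same velocity, the wavelength depends only on mass.

For proton: λ₁ = h/(m₁v) = 4.22 × 10^-13 m
For deuteron: λ₂ = h/(m₂v) = 2.11 × 10^-13 m

Since λ ∝ 1/m at constant velocity, the lighter particle has the longer wavelength.

The proton has the longer de Broglie wavelength.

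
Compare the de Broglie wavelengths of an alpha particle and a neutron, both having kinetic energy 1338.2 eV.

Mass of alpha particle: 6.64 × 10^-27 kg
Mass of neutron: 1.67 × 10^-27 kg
The neutron has the longer wavelength.

Using λ = h/√(2mKE):

For alpha particle: λ₁ = h/√(2m₁KE) = 3.93 × 10^-13 m
For neutron: λ₂ = h/√(2m₂KE) = 7.83 × 10^-13 m

Since λ ∝ 1/√m at constant kinetic energy, the lighter particle has the longer wavelength.

The neutron has the longer de Broglie wavelength.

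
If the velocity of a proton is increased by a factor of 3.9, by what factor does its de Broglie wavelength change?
The wavelength decreases by a factor of 3.9.

From λ = h/(mv), the wavelength is inversely proportional to velocity:

λ ∝ 1/v

If v → 3.9v, then λ → λ/3.9

When velocity is increased by a factor of 3.9, the wavelength decreases by a factor of 3.9.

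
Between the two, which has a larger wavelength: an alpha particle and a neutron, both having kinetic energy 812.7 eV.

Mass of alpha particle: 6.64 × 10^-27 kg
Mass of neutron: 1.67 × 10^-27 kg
The neutron has the longer wavelength.

Using λ = h/√(2mKE):

For alpha particle: λ₁ = h/√(2m₁KE) = 5.04 × 10^-13 m
For neutron: λ₂ = h/√(2m₂KE) = 1.00 × 10^-12 m

Since λ ∝ 1/√m at constant kinetic energy, the lighter particle has the longer wavelength.

The neutron has the longer de Broglie wavelength.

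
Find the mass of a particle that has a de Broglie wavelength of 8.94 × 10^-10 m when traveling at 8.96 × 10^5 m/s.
8.27 × 10^-31 kg

From the de Broglie relation λ = h/(mv), we solve for m:

m = h/(λv)
m = (6.626 × 10^-34 J·s) / (8.94 × 10^-10 m × 8.96 × 10^5 m/s)
m = 8.27 × 10^-31 kg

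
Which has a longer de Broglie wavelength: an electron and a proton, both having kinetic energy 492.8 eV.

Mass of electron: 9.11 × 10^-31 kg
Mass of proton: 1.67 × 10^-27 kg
The electron has the longer wavelength.

Using λ = h/√(2mKE):

For electron: λ₁ = h/√(2m₁KE) = 5.52 × 10^-11 m
For proton: λ₂ = h/√(2m₂KE) = 1.29 × 10^-12 m

Since λ ∝ 1/√m at constant kinetic energy, the lighter particle has the longer wavelength.

The electron has the longer de Broglie wavelength.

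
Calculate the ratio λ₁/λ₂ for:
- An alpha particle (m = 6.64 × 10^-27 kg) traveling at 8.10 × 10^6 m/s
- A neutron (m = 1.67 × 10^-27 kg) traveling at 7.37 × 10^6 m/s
λ₁/λ₂ = 0.229

Using λ = h/(mv):

λ₁ = h/(m₁v₁) = 1.23 × 10^-14 m
λ₂ = h/(m₂v₂) = 5.38 × 10^-14 m

Ratio λ₁/λ₂ = (m₂v₂)/(m₁v₁)
         = (1.67 × 10^-27 kg × 7.37 × 10^6 m/s) / (6.64 × 10^-27 kg × 8.10 × 10^6 m/s)
         = 0.229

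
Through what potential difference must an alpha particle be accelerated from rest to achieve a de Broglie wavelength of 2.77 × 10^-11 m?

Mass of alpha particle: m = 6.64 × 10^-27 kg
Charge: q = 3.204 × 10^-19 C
1.34 × 10^-1 V

From λ = h/√(2mqV), we solve for V:

λ² = h²/(2mqV)
V = h²/(2mqλ²)
V = (6.626 × 10^-34 J·s)² / (2 × 6.64 × 10^-27 kg × 3.204 × 10^-19 C × (2.77 × 10^-11 m)²)
V = 1.34 × 10^-1 V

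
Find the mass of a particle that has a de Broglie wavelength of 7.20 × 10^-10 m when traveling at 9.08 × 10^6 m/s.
1.01 × 10^-31 kg

From the de Broglie relation λ = h/(mv), we solve for m:

m = h/(λv)
m = (6.626 × 10^-34 J·s) / (7.20 × 10^-10 m × 9.08 × 10^6 m/s)
m = 1.01 × 10^-31 kg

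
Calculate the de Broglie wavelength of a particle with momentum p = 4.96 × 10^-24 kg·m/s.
1.34 × 10^-10 m

Using the de Broglie relation λ = h/p:

λ = h/p
λ = (6.626 × 10^-34 J·s) / (4.96 × 10^-24 kg·m/s)
λ = 1.34 × 10^-10 m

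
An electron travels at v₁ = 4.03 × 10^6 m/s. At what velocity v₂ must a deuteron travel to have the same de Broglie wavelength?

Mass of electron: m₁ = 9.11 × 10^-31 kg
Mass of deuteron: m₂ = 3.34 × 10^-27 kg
v₂ = 1.10 × 10^3 m/s

For equal de Broglie wavelengths: λ₁ = λ₂

h/(m₁v₁) = h/(m₂v₂)
m₁v₁ = m₂v₂
v₂ = v₁ · (m₁/m₂)

v₂ = 4.03 × 10^6 m/s × (9.11 × 10^-31 kg / 3.34 × 10^-27 kg)
v₂ = 1.10 × 10^3 m/s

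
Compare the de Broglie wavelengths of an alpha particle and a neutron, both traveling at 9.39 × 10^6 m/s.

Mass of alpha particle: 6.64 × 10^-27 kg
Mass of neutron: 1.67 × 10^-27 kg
The neutron has the longer wavelength.

Using λ = h/(mv), since both particles have the same velocity, the wavelength depends only on mass.

For alpha particle: λ₁ = h/(m₁v) = 1.06 × 10^-14 m
For neutron: λ₂ = h/(m₂v) = 4.23 × 10^-14 m

Since λ ∝ 1/m at constant velocity, the lighter particle has the longer wavelength.

The neutron has the longer de Broglie wavelength.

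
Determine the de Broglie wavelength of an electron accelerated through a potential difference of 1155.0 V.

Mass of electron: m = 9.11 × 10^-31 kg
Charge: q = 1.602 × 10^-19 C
3.61 × 10^-11 m

When a particle is accelerated through voltage V, it gains kinetic energy KE = qV.

The de Broglie wavelength is then λ = h/√(2mqV):

λ = h/√(2mqV)
λ = (6.626 × 10^-34 J·s) / √(2 × 9.11 × 10^-31 kg × 1.602 × 10^-19 C × 1155.0 V)
λ = 3.61 × 10^-11 m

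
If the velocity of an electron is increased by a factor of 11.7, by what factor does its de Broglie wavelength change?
The wavelength decreases by a factor of 11.7.

From λ = h/(mv), the wavelength is inversely proportional to velocity:

λ ∝ 1/v

If v → 11.7v, then λ → λ/11.7

When velocity is increased by a factor of 11.7, the wavelength decreases by a factor of 11.7.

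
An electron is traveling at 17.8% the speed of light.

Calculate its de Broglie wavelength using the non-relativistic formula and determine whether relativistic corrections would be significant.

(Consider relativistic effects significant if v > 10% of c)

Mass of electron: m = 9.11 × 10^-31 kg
Yes, relativistic corrections are needed.

Using the non-relativistic de Broglie formula λ = h/(mv):

v = 17.8% × c = 5.336 × 10^7 m/s

λ = h/(mv)
λ = (6.626 × 10^-34 J·s) / (9.11 × 10^-31 kg × 5.336 × 10^7 m/s)
λ = 1.36 × 10^-11 m

Since v = 17.8% of c > 10% of c, relativistic corrections ARE significant and the actual wavelength would differ from this non-relativistic estimate.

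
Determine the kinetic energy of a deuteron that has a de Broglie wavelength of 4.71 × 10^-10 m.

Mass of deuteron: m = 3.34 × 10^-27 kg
2.96 × 10^-22 J (or 1.85 × 10^-3 eV)

From λ = h/√(2mKE), we solve for KE:

λ² = h²/(2mKE)
KE = h²/(2mλ²)
KE = (6.626 × 10^-34 J·s)² / (2 × 3.34 × 10^-27 kg × (4.71 × 10^-10 m)²)
KE = 2.96 × 10^-22 J
KE = 1.85 × 10^-3 eV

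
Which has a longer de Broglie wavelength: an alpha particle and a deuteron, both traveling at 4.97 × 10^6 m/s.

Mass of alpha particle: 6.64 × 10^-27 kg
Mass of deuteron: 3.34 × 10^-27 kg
The deuteron has the longer wavelength.

Using λ = h/(mv), since both particles have the same velocity, the wavelength depends only on mass.

For alpha particle: λ₁ = h/(m₁v) = 2.01 × 10^-14 m
For deuteron: λ₂ = h/(m₂v) = 3.99 × 10^-14 m

Since λ ∝ 1/m at constant velocity, the lighter particle has the longer wavelength.

The deuteron has the longer de Broglie wavelength.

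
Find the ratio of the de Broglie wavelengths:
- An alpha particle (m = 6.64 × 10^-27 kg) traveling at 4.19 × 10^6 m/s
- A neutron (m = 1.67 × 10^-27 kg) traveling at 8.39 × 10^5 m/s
λ₁/λ₂ = 0.0504

Using λ = h/(mv):

λ₁ = h/(m₁v₁) = 2.38 × 10^-14 m
λ₂ = h/(m₂v₂) = 4.73 × 10^-13 m

Ratio λ₁/λ₂ = (m₂v₂)/(m₁v₁)
         = (1.67 × 10^-27 kg × 8.39 × 10^5 m/s) / (6.64 × 10^-27 kg × 4.19 × 10^6 m/s)
         = 0.0504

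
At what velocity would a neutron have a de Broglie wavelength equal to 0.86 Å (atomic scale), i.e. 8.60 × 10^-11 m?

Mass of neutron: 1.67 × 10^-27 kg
4.61 × 10^3 m/s

From λ = h/(mv), solve for v:

v = h/(mλ)
v = (6.626 × 10^-34 J·s) / (1.67 × 10^-27 kg × 8.60 × 10^-11 m)
v = 4.61 × 10^3 m/s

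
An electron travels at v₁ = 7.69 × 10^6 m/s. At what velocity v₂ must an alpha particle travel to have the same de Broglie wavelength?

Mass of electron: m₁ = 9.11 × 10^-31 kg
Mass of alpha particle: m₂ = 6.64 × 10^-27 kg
v₂ = 1.06 × 10^3 m/s

For equal de Broglie wavelengths: λ₁ = λ₂

h/(m₁v₁) = h/(m₂v₂)
m₁v₁ = m₂v₂
v₂ = v₁ · (m₁/m₂)

v₂ = 7.69 × 10^6 m/s × (9.11 × 10^-31 kg / 6.64 × 10^-27 kg)
v₂ = 1.06 × 10^3 m/s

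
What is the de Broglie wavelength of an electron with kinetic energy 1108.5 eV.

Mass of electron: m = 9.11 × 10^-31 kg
3.68 × 10^-11 m

Using λ = h/√(2mKE):

First convert KE to Joules: KE = 1108.5 eV = 1.776 × 10^-16 J

λ = h/√(2mKE)
λ = (6.626 × 10^-34 J·s) / √(2 × 9.11 × 10^-31 kg × 1.776 × 10^-16 J)
λ = 3.68 × 10^-11 m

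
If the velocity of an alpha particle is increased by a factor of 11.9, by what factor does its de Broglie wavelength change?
The wavelength decreases by a factor of 11.9.

From λ = h/(mv), the wavelength is inversely proportional to velocity:

λ ∝ 1/v

If v → 11.9v, then λ → λ/11.9

When velocity is increased by a factor of 11.9, the wavelength decreases by a factor of 11.9.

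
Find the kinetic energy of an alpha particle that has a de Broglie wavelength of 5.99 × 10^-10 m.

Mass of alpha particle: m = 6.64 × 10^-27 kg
9.21 × 10^-23 J (or 5.75 × 10^-4 eV)

From λ = h/√(2mKE), we solve for KE:

λ² = h²/(2mKE)
KE = h²/(2mλ²)
KE = (6.626 × 10^-34 J·s)² / (2 × 6.64 × 10^-27 kg × (5.99 × 10^-10 m)²)
KE = 9.21 × 10^-23 J
KE = 5.75 × 10^-4 eV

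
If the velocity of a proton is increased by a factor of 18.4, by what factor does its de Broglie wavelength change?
The wavelength decreases by a factor of 18.4.

From λ = h/(mv), the wavelength is inversely proportional to velocity:

λ ∝ 1/v

If v → 18.4v, then λ → λ/18.4

When velocity is increased by a factor of 18.4, the wavelength decreases by a factor of 18.4.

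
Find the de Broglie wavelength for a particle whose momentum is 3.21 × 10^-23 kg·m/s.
2.06 × 10^-11 m

Using the de Broglie relation λ = h/p:

λ = h/p
λ = (6.626 × 10^-34 J·s) / (3.21 × 10^-23 kg·m/s)
λ = 2.06 × 10^-11 m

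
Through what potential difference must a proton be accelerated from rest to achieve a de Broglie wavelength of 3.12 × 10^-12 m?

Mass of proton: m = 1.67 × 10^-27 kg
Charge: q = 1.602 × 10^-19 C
84.3 V

From λ = h/√(2mqV), we solve for V:

λ² = h²/(2mqV)
V = h²/(2mqλ²)
V = (6.626 × 10^-34 J·s)² / (2 × 1.67 × 10^-27 kg × 1.602 × 10^-19 C × (3.12 × 10^-12 m)²)
V = 84.3 V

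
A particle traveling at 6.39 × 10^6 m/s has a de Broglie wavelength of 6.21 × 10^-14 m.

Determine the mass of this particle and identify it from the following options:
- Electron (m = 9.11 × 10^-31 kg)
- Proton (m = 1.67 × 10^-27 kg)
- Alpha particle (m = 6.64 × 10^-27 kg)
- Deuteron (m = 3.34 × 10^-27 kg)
The particle is a proton.

From λ = h/(mv), solve for mass:

m = h/(λv)
m = (6.626 × 10^-34 J·s) / (6.21 × 10^-14 m × 6.39 × 10^6 m/s)
m = 1.67 × 10^-27 kg

Comparing with the listed masses, this is closest to a proton.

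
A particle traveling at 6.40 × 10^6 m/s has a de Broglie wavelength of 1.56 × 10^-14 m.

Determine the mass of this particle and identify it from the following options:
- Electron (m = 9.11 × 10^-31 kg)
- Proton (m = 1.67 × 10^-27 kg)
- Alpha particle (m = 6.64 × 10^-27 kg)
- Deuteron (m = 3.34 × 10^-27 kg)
The particle is an alpha particle.

From λ = h/(mv), solve for mass:

m = h/(λv)
m = (6.626 × 10^-34 J·s) / (1.56 × 10^-14 m × 6.40 × 10^6 m/s)
m = 6.64 × 10^-27 kg

Comparing with the listed masses, this is closest to an alpha particle.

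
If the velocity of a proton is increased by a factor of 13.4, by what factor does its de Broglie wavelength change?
The wavelength decreases by a factor of 13.4.

From λ = h/(mv), the wavelength is inversely proportional to velocity:

λ ∝ 1/v

If v → 13.4v, then λ → λ/13.4

When velocity is increased by a factor of 13.4, the wavelength decreases by a factor of 13.4.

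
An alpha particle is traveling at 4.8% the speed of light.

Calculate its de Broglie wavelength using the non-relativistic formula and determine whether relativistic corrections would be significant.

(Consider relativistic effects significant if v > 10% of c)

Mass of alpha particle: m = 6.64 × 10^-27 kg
No, relativistic corrections are not needed.

Using the non-relativistic de Broglie formula λ = h/(mv):

v = 4.8% × c = 1.439 × 10^7 m/s

λ = h/(mv)
λ = (6.626 × 10^-34 J·s) / (6.64 × 10^-27 kg × 1.439 × 10^7 m/s)
λ = 6.93 × 10^-15 m

Since v = 4.8% of c < 10% of c, relativistic corrections are NOT significant and this non-relativistic result is a good approximation.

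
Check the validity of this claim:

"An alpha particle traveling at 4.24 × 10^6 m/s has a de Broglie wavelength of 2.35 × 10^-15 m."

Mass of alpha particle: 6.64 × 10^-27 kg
False

The claim is incorrect.

Using λ = h/(mv):
λ = (6.626 × 10^-34 J·s) / (6.64 × 10^-27 kg × 4.24 × 10^6 m/s)
λ = 2.35 × 10^-14 m

The actual wavelength differs from the claimed 2.35 × 10^-15 m.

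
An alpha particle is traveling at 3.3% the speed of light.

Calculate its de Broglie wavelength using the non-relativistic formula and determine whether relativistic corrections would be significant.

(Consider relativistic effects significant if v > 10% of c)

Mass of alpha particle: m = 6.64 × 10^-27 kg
No, relativistic corrections are not needed.

Using the non-relativistic de Broglie formula λ = h/(mv):

v = 3.3% × c = 9.893 × 10^6 m/s

λ = h/(mv)
λ = (6.626 × 10^-34 J·s) / (6.64 × 10^-27 kg × 9.893 × 10^6 m/s)
λ = 1.01 × 10^-14 m

Since v = 3.3% of c < 10% of c, relativistic corrections are NOT significant and this non-relativistic result is a good approximation.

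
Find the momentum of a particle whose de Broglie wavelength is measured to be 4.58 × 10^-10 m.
1.45 × 10^-24 kg·m/s

From the de Broglie relation λ = h/p, we solve for p:

p = h/λ
p = (6.626 × 10^-34 J·s) / (4.58 × 10^-10 m)
p = 1.45 × 10^-24 kg·m/s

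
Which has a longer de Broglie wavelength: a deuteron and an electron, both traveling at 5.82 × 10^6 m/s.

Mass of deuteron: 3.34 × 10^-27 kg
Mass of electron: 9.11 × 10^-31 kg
The electron has the longer wavelength.

Using λ = h/(mv), since both particles have the same velocity, the wavelength depends only on mass.

For deuteron: λ₁ = h/(m₁v) = 3.41 × 10^-14 m
For electron: λ₂ = h/(m₂v) = 1.25 × 10^-10 m

Since λ ∝ 1/m at constant velocity, the lighter particle has the longer wavelength.

The electron has the longer de Broglie wavelength.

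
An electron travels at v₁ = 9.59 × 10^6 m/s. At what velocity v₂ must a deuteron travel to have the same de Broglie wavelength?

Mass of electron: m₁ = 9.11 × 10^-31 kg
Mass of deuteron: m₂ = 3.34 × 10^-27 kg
v₂ = 2.62 × 10^3 m/s

For equal de Broglie wavelengths: λ₁ = λ₂

h/(m₁v₁) = h/(m₂v₂)
m₁v₁ = m₂v₂
v₂ = v₁ · (m₁/m₂)

v₂ = 9.59 × 10^6 m/s × (9.11 × 10^-31 kg / 3.34 × 10^-27 kg)
v₂ = 2.62 × 10^3 m/s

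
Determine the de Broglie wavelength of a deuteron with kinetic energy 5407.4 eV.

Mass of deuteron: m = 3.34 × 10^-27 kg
2.75 × 10^-13 m

Using λ = h/√(2mKE):

First convert KE to Joules: KE = 5407.4 eV = 8.664 × 10^-16 J

λ = h/√(2mKE)
λ = (6.626 × 10^-34 J·s) / √(2 × 3.34 × 10^-27 kg × 8.664 × 10^-16 J)
λ = 2.75 × 10^-13 m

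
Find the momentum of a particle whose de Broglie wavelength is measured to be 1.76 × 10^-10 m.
3.76 × 10^-24 kg·m/s

From the de Broglie relation λ = h/p, we solve for p:

p = h/λ
p = (6.626 × 10^-34 J·s) / (1.76 × 10^-10 m)
p = 3.76 × 10^-24 kg·m/s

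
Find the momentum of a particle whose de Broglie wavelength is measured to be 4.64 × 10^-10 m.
1.43 × 10^-24 kg·m/s

From the de Broglie relation λ = h/p, we solve for p:

p = h/λ
p = (6.626 × 10^-34 J·s) / (4.64 × 10^-10 m)
p = 1.43 × 10^-24 kg·m/s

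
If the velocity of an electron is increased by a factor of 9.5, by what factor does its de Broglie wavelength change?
The wavelength decreases by a factor of 9.5.

From λ = h/(mv), the wavelength is inversely proportional to velocity:

λ ∝ 1/v

If v → 9.5v, then λ → λ/9.5

When velocity is increased by a factor of 9.5, the wavelength decreases by a factor of 9.5.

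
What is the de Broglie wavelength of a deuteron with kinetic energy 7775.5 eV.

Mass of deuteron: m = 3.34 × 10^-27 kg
2.30 × 10^-13 m

Using λ = h/√(2mKE):

First convert KE to Joules: KE = 7775.5 eV = 1.246 × 10^-15 J

λ = h/√(2mKE)
λ = (6.626 × 10^-34 J·s) / √(2 × 3.34 × 10^-27 kg × 1.246 × 10^-15 J)
λ = 2.30 × 10^-13 m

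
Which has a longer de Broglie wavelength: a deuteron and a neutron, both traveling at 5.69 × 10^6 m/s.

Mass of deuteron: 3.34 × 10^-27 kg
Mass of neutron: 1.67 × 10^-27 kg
The neutron has the longer wavelength.

Using λ = h/(mv), since both particles have the same velocity, the wavelength depends only on mass.

For deuteron: λ₁ = h/(m₁v) = 3.49 × 10^-14 m
For neutron: λ₂ = h/(m₂v) = 6.97 × 10^-14 m

Since λ ∝ 1/m at constant velocity, the lighter particle has the longer wavelength.

The neutron has the longer de Broglie wavelength.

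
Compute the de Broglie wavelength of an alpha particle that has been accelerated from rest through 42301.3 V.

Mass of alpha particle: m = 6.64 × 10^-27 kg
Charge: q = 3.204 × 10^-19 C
4.94 × 10^-14 m

When a particle is accelerated through voltage V, it gains kinetic energy KE = qV.

The de Broglie wavelength is then λ = h/√(2mqV):

λ = h/√(2mqV)
λ = (6.626 × 10^-34 J·s) / √(2 × 6.64 × 10^-27 kg × 3.204 × 10^-19 C × 42301.3 V)
λ = 4.94 × 10^-14 m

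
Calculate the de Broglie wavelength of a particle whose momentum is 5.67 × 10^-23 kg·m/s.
1.17 × 10^-11 m

Using the de Broglie relation λ = h/p:

λ = h/p
λ = (6.626 × 10^-34 J·s) / (5.67 × 10^-23 kg·m/s)
λ = 1.17 × 10^-11 m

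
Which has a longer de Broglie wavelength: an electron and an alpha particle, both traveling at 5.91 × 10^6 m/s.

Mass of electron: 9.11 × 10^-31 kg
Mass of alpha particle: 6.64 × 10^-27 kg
The electron has the longer wavelength.

Using λ = h/(mv), since both particles have the same velocity, the wavelength depends only on mass.

For electron: λ₁ = h/(m₁v) = 1.23 × 10^-10 m
For alpha particle: λ₂ = h/(m₂v) = 1.69 × 10^-14 m

Since λ ∝ 1/m at constant velocity, the lighter particle has the longer wavelength.

The electron has the longer de Broglie wavelength.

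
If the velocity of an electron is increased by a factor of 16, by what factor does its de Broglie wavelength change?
The wavelength decreases by a factor of 16.

From λ = h/(mv), the wavelength is inversely proportional to velocity:

λ ∝ 1/v

If v → 16v, then λ → λ/16

When velocity is increased by a factor of 16, the wavelength decreases by a factor of 16.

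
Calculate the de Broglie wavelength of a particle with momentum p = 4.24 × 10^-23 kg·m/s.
1.56 × 10^-11 m

Using the de Broglie relation λ = h/p:

λ = h/p
λ = (6.626 × 10^-34 J·s) / (4.24 × 10^-23 kg·m/s)
λ = 1.56 × 10^-11 m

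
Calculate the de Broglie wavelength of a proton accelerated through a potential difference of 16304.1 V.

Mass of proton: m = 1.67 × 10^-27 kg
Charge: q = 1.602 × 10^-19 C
2.24 × 10^-13 m

When a particle is accelerated through voltage V, it gains kinetic energy KE = qV.

The de Broglie wavelength is then λ = h/√(2mqV):

λ = h/√(2mqV)
λ = (6.626 × 10^-34 J·s) / √(2 × 1.67 × 10^-27 kg × 1.602 × 10^-19 C × 16304.1 V)
λ = 2.24 × 10^-13 m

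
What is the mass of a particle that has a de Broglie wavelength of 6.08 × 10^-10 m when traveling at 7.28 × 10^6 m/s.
1.50 × 10^-31 kg

From the de Broglie relation λ = h/(mv), we solve for m:

m = h/(λv)
m = (6.626 × 10^-34 J·s) / (6.08 × 10^-10 m × 7.28 × 10^6 m/s)
m = 1.50 × 10^-31 kg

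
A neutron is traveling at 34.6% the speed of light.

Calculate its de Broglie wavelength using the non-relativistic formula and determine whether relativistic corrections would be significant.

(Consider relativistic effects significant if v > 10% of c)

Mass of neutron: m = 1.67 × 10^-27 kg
Yes, relativistic corrections are needed.

Using the non-relativistic de Broglie formula λ = h/(mv):

v = 34.6% × c = 1.037 × 10^8 m/s

λ = h/(mv)
λ = (6.626 × 10^-34 J·s) / (1.67 × 10^-27 kg × 1.037 × 10^8 m/s)
λ = 3.83 × 10^-15 m

Since v = 34.6% of c > 10% of c, relativistic corrections ARE significant and the actual wavelength would differ from this non-relativistic estimate.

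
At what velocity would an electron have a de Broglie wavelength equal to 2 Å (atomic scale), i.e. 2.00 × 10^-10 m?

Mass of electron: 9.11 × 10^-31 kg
3.64 × 10^6 m/s

From λ = h/(mv), solve for v:

v = h/(mλ)
v = (6.626 × 10^-34 J·s) / (9.11 × 10^-31 kg × 2.00 × 10^-10 m)
v = 3.64 × 10^6 m/s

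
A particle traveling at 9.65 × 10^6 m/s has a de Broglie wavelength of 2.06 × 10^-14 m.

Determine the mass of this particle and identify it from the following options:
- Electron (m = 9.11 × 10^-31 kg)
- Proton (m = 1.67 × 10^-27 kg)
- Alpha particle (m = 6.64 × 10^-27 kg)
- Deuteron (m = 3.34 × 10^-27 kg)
The particle is a deuteron.

From λ = h/(mv), solve for mass:

m = h/(λv)
m = (6.626 × 10^-34 J·s) / (2.06 × 10^-14 m × 9.65 × 10^6 m/s)
m = 3.33 × 10^-27 kg

Comparing with the listed masses, this is closest to a deuteron.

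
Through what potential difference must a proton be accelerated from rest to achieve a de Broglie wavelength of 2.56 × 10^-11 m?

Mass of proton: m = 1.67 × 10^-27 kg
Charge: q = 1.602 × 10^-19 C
1.25 V

From λ = h/√(2mqV), we solve for V:

λ² = h²/(2mqV)
V = h²/(2mqλ²)
V = (6.626 × 10^-34 J·s)² / (2 × 1.67 × 10^-27 kg × 1.602 × 10^-19 C × (2.56 × 10^-11 m)²)
V = 1.25 V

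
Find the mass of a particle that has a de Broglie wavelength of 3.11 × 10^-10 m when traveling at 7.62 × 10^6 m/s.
2.80 × 10^-31 kg

From the de Broglie relation λ = h/(mv), we solve for m:

m = h/(λv)
m = (6.626 × 10^-34 J·s) / (3.11 × 10^-10 m × 7.62 × 10^6 m/s)
m = 2.80 × 10^-31 kg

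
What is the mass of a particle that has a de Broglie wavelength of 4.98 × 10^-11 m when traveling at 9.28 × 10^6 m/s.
1.43 × 10^-30 kg

From the de Broglie relation λ = h/(mv), we solve for m:

m = h/(λv)
m = (6.626 × 10^-34 J·s) / (4.98 × 10^-11 m × 9.28 × 10^6 m/s)
m = 1.43 × 10^-30 kg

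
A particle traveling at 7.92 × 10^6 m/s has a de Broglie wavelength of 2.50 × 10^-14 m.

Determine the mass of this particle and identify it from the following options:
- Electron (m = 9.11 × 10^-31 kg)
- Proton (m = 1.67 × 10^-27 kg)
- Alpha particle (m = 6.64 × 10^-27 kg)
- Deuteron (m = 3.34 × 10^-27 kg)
The particle is a deuteron.

From λ = h/(mv), solve for mass:

m = h/(λv)
m = (6.626 × 10^-34 J·s) / (2.50 × 10^-14 m × 7.92 × 10^6 m/s)
m = 3.35 × 10^-27 kg

Comparing with the listed masses, this is closest to a deuteron.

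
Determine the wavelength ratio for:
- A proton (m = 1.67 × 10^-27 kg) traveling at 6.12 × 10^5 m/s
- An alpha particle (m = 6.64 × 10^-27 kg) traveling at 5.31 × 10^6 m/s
λ₁/λ₂ = 34.5

Using λ = h/(mv):

λ₁ = h/(m₁v₁) = 6.48 × 10^-13 m
λ₂ = h/(m₂v₂) = 1.88 × 10^-14 m

Ratio λ₁/λ₂ = (m₂v₂)/(m₁v₁)
         = (6.64 × 10^-27 kg × 5.31 × 10^6 m/s) / (1.67 × 10^-27 kg × 6.12 × 10^5 m/s)
         = 34.5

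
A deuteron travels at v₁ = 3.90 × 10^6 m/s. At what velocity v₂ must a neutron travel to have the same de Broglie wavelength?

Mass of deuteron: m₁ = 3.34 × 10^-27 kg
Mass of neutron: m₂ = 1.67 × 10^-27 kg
v₂ = 7.80 × 10^6 m/s

For equal de Broglie wavelengths: λ₁ = λ₂

h/(m₁v₁) = h/(m₂v₂)
m₁v₁ = m₂v₂
v₂ = v₁ · (m₁/m₂)

v₂ = 3.90 × 10^6 m/s × (3.34 × 10^-27 kg / 1.67 × 10^-27 kg)
v₂ = 7.80 × 10^6 m/s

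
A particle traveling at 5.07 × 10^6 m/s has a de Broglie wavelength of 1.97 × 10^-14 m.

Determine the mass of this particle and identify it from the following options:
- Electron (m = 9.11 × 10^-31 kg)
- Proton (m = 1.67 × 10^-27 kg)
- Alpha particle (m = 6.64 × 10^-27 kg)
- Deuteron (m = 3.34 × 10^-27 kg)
The particle is an alpha particle.

From λ = h/(mv), solve for mass:

m = h/(λv)
m = (6.626 × 10^-34 J·s) / (1.97 × 10^-14 m × 5.07 × 10^6 m/s)
m = 6.63 × 10^-27 kg

Comparing with the listed masses, this is closest to an alpha particle.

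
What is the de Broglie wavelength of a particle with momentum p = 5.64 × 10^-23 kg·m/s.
1.17 × 10^-11 m

Using the de Broglie relation λ = h/p:

λ = h/p
λ = (6.626 × 10^-34 J·s) / (5.64 × 10^-23 kg·m/s)
λ = 1.17 × 10^-11 m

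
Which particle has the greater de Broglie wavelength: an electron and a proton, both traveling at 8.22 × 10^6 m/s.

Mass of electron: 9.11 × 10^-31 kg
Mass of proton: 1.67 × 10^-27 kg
The electron has the longer wavelength.

Using λ = h/(mv), since both particles have the same velocity, the wavelength depends only on mass.

For electron: λ₁ = h/(m₁v) = 8.85 × 10^-11 m
For proton: λ₂ = h/(m₂v) = 4.83 × 10^-14 m

Since λ ∝ 1/m at constant velocity, the lighter particle has the longer wavelength.

The electron has the longer de Broglie wavelength.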